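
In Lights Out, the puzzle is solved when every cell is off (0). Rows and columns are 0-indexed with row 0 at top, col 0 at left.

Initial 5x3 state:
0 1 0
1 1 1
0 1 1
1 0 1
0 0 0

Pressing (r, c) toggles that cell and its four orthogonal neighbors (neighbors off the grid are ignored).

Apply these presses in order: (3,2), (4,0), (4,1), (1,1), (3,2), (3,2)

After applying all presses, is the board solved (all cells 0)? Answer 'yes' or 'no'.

After press 1 at (3,2):
0 1 0
1 1 1
0 1 0
1 1 0
0 0 1

After press 2 at (4,0):
0 1 0
1 1 1
0 1 0
0 1 0
1 1 1

After press 3 at (4,1):
0 1 0
1 1 1
0 1 0
0 0 0
0 0 0

After press 4 at (1,1):
0 0 0
0 0 0
0 0 0
0 0 0
0 0 0

After press 5 at (3,2):
0 0 0
0 0 0
0 0 1
0 1 1
0 0 1

After press 6 at (3,2):
0 0 0
0 0 0
0 0 0
0 0 0
0 0 0

Lights still on: 0

Answer: yes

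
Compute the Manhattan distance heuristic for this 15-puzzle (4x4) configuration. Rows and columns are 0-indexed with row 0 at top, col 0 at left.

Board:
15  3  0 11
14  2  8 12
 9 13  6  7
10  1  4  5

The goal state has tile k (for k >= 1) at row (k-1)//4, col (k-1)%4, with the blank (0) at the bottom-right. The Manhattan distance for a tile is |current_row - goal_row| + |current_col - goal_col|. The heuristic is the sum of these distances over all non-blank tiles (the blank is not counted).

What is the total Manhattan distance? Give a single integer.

Answer: 36

Derivation:
Tile 15: at (0,0), goal (3,2), distance |0-3|+|0-2| = 5
Tile 3: at (0,1), goal (0,2), distance |0-0|+|1-2| = 1
Tile 11: at (0,3), goal (2,2), distance |0-2|+|3-2| = 3
Tile 14: at (1,0), goal (3,1), distance |1-3|+|0-1| = 3
Tile 2: at (1,1), goal (0,1), distance |1-0|+|1-1| = 1
Tile 8: at (1,2), goal (1,3), distance |1-1|+|2-3| = 1
Tile 12: at (1,3), goal (2,3), distance |1-2|+|3-3| = 1
Tile 9: at (2,0), goal (2,0), distance |2-2|+|0-0| = 0
Tile 13: at (2,1), goal (3,0), distance |2-3|+|1-0| = 2
Tile 6: at (2,2), goal (1,1), distance |2-1|+|2-1| = 2
Tile 7: at (2,3), goal (1,2), distance |2-1|+|3-2| = 2
Tile 10: at (3,0), goal (2,1), distance |3-2|+|0-1| = 2
Tile 1: at (3,1), goal (0,0), distance |3-0|+|1-0| = 4
Tile 4: at (3,2), goal (0,3), distance |3-0|+|2-3| = 4
Tile 5: at (3,3), goal (1,0), distance |3-1|+|3-0| = 5
Sum: 5 + 1 + 3 + 3 + 1 + 1 + 1 + 0 + 2 + 2 + 2 + 2 + 4 + 4 + 5 = 36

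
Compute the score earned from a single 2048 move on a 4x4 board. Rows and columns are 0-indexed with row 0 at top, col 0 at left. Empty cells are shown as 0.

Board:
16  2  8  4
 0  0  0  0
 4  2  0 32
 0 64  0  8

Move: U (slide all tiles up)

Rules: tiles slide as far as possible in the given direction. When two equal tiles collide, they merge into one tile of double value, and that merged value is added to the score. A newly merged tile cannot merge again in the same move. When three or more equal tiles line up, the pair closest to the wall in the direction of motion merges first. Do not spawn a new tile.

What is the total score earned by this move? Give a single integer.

Slide up:
col 0: [16, 0, 4, 0] -> [16, 4, 0, 0]  score +0 (running 0)
col 1: [2, 0, 2, 64] -> [4, 64, 0, 0]  score +4 (running 4)
col 2: [8, 0, 0, 0] -> [8, 0, 0, 0]  score +0 (running 4)
col 3: [4, 0, 32, 8] -> [4, 32, 8, 0]  score +0 (running 4)
Board after move:
16  4  8  4
 4 64  0 32
 0  0  0  8
 0  0  0  0

Answer: 4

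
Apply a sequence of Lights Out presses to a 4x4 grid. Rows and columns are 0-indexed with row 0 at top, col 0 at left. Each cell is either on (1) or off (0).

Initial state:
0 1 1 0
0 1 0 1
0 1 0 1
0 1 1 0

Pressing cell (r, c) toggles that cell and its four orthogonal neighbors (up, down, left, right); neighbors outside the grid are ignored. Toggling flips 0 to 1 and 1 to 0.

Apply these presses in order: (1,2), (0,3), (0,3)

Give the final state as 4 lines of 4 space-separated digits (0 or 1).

Answer: 0 1 0 0
0 0 1 0
0 1 1 1
0 1 1 0

Derivation:
After press 1 at (1,2):
0 1 0 0
0 0 1 0
0 1 1 1
0 1 1 0

After press 2 at (0,3):
0 1 1 1
0 0 1 1
0 1 1 1
0 1 1 0

After press 3 at (0,3):
0 1 0 0
0 0 1 0
0 1 1 1
0 1 1 0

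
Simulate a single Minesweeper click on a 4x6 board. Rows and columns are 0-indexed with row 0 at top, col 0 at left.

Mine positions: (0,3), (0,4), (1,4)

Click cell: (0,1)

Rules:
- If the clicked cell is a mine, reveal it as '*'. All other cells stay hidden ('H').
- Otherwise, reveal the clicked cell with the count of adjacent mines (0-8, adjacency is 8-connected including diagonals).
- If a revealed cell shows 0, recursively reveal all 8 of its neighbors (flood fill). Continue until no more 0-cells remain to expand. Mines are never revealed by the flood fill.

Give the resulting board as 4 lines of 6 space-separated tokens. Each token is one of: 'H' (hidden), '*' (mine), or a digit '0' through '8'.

0 0 1 H H H
0 0 1 3 H H
0 0 0 1 1 1
0 0 0 0 0 0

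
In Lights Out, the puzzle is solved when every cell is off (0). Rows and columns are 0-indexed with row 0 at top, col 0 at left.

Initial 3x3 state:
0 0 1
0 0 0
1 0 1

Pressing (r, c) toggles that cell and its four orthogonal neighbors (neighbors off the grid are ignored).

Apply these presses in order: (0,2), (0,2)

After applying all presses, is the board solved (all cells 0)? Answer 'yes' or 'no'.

After press 1 at (0,2):
0 1 0
0 0 1
1 0 1

After press 2 at (0,2):
0 0 1
0 0 0
1 0 1

Lights still on: 3

Answer: no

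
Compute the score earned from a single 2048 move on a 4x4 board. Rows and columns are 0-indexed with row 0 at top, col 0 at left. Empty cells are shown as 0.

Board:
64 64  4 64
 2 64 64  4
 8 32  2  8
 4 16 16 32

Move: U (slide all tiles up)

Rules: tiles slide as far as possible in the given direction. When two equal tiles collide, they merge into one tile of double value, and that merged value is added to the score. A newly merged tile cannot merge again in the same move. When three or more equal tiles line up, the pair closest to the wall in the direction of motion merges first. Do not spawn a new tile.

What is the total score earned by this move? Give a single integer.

Slide up:
col 0: [64, 2, 8, 4] -> [64, 2, 8, 4]  score +0 (running 0)
col 1: [64, 64, 32, 16] -> [128, 32, 16, 0]  score +128 (running 128)
col 2: [4, 64, 2, 16] -> [4, 64, 2, 16]  score +0 (running 128)
col 3: [64, 4, 8, 32] -> [64, 4, 8, 32]  score +0 (running 128)
Board after move:
 64 128   4  64
  2  32  64   4
  8  16   2   8
  4   0  16  32

Answer: 128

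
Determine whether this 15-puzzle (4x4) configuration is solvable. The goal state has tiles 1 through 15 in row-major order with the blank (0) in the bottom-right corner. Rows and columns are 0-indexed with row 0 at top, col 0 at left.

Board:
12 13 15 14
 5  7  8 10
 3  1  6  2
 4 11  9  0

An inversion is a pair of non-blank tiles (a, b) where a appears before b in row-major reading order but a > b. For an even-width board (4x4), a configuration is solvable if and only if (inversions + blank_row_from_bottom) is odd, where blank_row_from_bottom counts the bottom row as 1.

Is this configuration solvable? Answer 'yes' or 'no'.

Answer: yes

Derivation:
Inversions: 70
Blank is in row 3 (0-indexed from top), which is row 1 counting from the bottom (bottom = 1).
70 + 1 = 71, which is odd, so the puzzle is solvable.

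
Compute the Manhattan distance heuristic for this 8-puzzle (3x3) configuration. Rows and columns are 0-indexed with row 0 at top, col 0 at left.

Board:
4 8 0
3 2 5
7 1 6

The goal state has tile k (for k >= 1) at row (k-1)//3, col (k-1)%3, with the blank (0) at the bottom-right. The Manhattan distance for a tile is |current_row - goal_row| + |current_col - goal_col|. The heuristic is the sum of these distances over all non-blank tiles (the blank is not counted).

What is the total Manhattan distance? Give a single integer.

Answer: 12

Derivation:
Tile 4: at (0,0), goal (1,0), distance |0-1|+|0-0| = 1
Tile 8: at (0,1), goal (2,1), distance |0-2|+|1-1| = 2
Tile 3: at (1,0), goal (0,2), distance |1-0|+|0-2| = 3
Tile 2: at (1,1), goal (0,1), distance |1-0|+|1-1| = 1
Tile 5: at (1,2), goal (1,1), distance |1-1|+|2-1| = 1
Tile 7: at (2,0), goal (2,0), distance |2-2|+|0-0| = 0
Tile 1: at (2,1), goal (0,0), distance |2-0|+|1-0| = 3
Tile 6: at (2,2), goal (1,2), distance |2-1|+|2-2| = 1
Sum: 1 + 2 + 3 + 1 + 1 + 0 + 3 + 1 = 12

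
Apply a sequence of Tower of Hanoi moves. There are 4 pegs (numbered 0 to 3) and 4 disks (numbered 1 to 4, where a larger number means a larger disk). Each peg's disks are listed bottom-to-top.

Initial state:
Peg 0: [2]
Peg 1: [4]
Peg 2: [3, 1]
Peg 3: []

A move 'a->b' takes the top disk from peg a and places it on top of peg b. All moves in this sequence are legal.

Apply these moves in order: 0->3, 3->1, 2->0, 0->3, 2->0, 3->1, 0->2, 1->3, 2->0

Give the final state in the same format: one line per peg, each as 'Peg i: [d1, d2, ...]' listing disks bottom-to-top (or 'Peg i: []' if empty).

Answer: Peg 0: [3]
Peg 1: [4, 2]
Peg 2: []
Peg 3: [1]

Derivation:
After move 1 (0->3):
Peg 0: []
Peg 1: [4]
Peg 2: [3, 1]
Peg 3: [2]

After move 2 (3->1):
Peg 0: []
Peg 1: [4, 2]
Peg 2: [3, 1]
Peg 3: []

After move 3 (2->0):
Peg 0: [1]
Peg 1: [4, 2]
Peg 2: [3]
Peg 3: []

After move 4 (0->3):
Peg 0: []
Peg 1: [4, 2]
Peg 2: [3]
Peg 3: [1]

After move 5 (2->0):
Peg 0: [3]
Peg 1: [4, 2]
Peg 2: []
Peg 3: [1]

After move 6 (3->1):
Peg 0: [3]
Peg 1: [4, 2, 1]
Peg 2: []
Peg 3: []

After move 7 (0->2):
Peg 0: []
Peg 1: [4, 2, 1]
Peg 2: [3]
Peg 3: []

After move 8 (1->3):
Peg 0: []
Peg 1: [4, 2]
Peg 2: [3]
Peg 3: [1]

After move 9 (2->0):
Peg 0: [3]
Peg 1: [4, 2]
Peg 2: []
Peg 3: [1]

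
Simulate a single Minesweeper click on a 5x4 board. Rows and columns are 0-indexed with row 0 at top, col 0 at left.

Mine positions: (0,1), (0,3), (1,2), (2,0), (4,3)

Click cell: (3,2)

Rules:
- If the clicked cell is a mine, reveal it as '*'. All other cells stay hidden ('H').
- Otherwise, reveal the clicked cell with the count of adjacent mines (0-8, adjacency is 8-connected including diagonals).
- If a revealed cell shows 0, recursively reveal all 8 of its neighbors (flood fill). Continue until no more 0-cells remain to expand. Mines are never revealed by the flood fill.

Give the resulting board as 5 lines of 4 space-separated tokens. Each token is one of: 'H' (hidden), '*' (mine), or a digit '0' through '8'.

H H H H
H H H H
H H H H
H H 1 H
H H H H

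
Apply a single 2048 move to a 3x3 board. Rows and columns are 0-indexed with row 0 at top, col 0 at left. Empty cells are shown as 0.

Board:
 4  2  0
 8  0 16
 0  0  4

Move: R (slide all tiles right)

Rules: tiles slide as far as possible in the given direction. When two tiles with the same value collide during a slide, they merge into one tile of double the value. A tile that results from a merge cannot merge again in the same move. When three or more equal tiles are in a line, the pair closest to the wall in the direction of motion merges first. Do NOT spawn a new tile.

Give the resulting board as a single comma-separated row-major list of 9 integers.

Answer: 0, 4, 2, 0, 8, 16, 0, 0, 4

Derivation:
Slide right:
row 0: [4, 2, 0] -> [0, 4, 2]
row 1: [8, 0, 16] -> [0, 8, 16]
row 2: [0, 0, 4] -> [0, 0, 4]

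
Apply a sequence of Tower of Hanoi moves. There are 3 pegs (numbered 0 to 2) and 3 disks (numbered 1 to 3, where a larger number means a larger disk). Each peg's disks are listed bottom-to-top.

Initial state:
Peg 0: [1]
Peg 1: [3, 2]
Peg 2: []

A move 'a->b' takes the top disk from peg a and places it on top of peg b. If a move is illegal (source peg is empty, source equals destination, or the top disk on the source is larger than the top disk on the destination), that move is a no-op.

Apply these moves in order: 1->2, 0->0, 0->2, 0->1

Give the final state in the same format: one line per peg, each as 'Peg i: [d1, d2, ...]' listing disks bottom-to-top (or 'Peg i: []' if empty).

After move 1 (1->2):
Peg 0: [1]
Peg 1: [3]
Peg 2: [2]

After move 2 (0->0):
Peg 0: [1]
Peg 1: [3]
Peg 2: [2]

After move 3 (0->2):
Peg 0: []
Peg 1: [3]
Peg 2: [2, 1]

After move 4 (0->1):
Peg 0: []
Peg 1: [3]
Peg 2: [2, 1]

Answer: Peg 0: []
Peg 1: [3]
Peg 2: [2, 1]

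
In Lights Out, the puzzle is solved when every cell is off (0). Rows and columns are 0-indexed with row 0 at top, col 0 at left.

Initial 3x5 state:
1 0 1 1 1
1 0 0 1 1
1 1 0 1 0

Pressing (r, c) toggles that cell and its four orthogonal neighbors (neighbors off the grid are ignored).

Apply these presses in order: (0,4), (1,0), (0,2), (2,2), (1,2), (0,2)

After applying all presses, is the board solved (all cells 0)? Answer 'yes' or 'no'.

After press 1 at (0,4):
1 0 1 0 0
1 0 0 1 0
1 1 0 1 0

After press 2 at (1,0):
0 0 1 0 0
0 1 0 1 0
0 1 0 1 0

After press 3 at (0,2):
0 1 0 1 0
0 1 1 1 0
0 1 0 1 0

After press 4 at (2,2):
0 1 0 1 0
0 1 0 1 0
0 0 1 0 0

After press 5 at (1,2):
0 1 1 1 0
0 0 1 0 0
0 0 0 0 0

After press 6 at (0,2):
0 0 0 0 0
0 0 0 0 0
0 0 0 0 0

Lights still on: 0

Answer: yes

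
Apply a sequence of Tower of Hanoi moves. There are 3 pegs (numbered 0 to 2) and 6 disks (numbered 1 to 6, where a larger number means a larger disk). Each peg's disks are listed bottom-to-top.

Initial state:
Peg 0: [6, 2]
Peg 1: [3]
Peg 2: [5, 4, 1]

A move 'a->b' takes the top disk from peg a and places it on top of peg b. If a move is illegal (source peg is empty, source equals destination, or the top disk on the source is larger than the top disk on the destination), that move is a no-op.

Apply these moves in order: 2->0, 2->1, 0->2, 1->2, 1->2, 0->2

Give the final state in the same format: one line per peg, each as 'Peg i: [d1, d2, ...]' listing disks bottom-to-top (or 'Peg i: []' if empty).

Answer: Peg 0: [6, 2]
Peg 1: [3]
Peg 2: [5, 4, 1]

Derivation:
After move 1 (2->0):
Peg 0: [6, 2, 1]
Peg 1: [3]
Peg 2: [5, 4]

After move 2 (2->1):
Peg 0: [6, 2, 1]
Peg 1: [3]
Peg 2: [5, 4]

After move 3 (0->2):
Peg 0: [6, 2]
Peg 1: [3]
Peg 2: [5, 4, 1]

After move 4 (1->2):
Peg 0: [6, 2]
Peg 1: [3]
Peg 2: [5, 4, 1]

After move 5 (1->2):
Peg 0: [6, 2]
Peg 1: [3]
Peg 2: [5, 4, 1]

After move 6 (0->2):
Peg 0: [6, 2]
Peg 1: [3]
Peg 2: [5, 4, 1]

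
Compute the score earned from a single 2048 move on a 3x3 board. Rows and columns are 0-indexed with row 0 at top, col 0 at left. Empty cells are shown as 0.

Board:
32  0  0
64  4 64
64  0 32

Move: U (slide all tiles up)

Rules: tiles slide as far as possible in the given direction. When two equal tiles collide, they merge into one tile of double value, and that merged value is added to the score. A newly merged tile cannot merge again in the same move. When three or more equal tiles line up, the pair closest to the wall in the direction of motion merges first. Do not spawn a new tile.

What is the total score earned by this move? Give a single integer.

Answer: 128

Derivation:
Slide up:
col 0: [32, 64, 64] -> [32, 128, 0]  score +128 (running 128)
col 1: [0, 4, 0] -> [4, 0, 0]  score +0 (running 128)
col 2: [0, 64, 32] -> [64, 32, 0]  score +0 (running 128)
Board after move:
 32   4  64
128   0  32
  0   0   0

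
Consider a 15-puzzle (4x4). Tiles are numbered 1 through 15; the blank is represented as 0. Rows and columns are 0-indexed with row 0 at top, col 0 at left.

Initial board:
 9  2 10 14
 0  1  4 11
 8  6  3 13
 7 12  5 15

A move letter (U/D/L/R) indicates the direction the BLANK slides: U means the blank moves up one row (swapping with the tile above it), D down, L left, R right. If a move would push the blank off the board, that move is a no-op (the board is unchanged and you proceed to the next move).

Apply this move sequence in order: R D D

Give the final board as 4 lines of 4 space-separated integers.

Answer:  9  2 10 14
 1  6  4 11
 8 12  3 13
 7  0  5 15

Derivation:
After move 1 (R):
 9  2 10 14
 1  0  4 11
 8  6  3 13
 7 12  5 15

After move 2 (D):
 9  2 10 14
 1  6  4 11
 8  0  3 13
 7 12  5 15

After move 3 (D):
 9  2 10 14
 1  6  4 11
 8 12  3 13
 7  0  5 15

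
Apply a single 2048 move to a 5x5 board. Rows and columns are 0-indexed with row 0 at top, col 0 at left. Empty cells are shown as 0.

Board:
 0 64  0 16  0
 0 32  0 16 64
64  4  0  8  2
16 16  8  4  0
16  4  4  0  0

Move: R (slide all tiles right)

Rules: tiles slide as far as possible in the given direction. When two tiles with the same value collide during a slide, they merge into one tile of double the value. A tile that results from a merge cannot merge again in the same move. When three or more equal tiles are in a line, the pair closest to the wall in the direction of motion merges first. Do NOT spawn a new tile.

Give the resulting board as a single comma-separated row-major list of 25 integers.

Slide right:
row 0: [0, 64, 0, 16, 0] -> [0, 0, 0, 64, 16]
row 1: [0, 32, 0, 16, 64] -> [0, 0, 32, 16, 64]
row 2: [64, 4, 0, 8, 2] -> [0, 64, 4, 8, 2]
row 3: [16, 16, 8, 4, 0] -> [0, 0, 32, 8, 4]
row 4: [16, 4, 4, 0, 0] -> [0, 0, 0, 16, 8]

Answer: 0, 0, 0, 64, 16, 0, 0, 32, 16, 64, 0, 64, 4, 8, 2, 0, 0, 32, 8, 4, 0, 0, 0, 16, 8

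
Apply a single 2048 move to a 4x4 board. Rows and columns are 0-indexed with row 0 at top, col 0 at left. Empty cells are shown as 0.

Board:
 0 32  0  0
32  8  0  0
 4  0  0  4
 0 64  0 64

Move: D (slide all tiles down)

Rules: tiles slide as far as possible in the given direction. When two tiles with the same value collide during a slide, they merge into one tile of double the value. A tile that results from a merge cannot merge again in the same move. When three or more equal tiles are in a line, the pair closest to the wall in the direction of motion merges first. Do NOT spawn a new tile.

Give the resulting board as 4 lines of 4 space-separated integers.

Answer:  0  0  0  0
 0 32  0  0
32  8  0  4
 4 64  0 64

Derivation:
Slide down:
col 0: [0, 32, 4, 0] -> [0, 0, 32, 4]
col 1: [32, 8, 0, 64] -> [0, 32, 8, 64]
col 2: [0, 0, 0, 0] -> [0, 0, 0, 0]
col 3: [0, 0, 4, 64] -> [0, 0, 4, 64]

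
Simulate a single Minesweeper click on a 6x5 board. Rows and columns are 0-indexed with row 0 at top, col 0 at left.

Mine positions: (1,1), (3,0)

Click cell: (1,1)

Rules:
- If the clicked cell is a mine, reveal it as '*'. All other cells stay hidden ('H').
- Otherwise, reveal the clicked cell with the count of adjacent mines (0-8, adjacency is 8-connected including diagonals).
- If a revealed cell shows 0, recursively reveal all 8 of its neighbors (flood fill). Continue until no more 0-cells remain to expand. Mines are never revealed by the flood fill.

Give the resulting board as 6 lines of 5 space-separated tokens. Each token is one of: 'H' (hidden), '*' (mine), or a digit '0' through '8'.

H H H H H
H * H H H
H H H H H
H H H H H
H H H H H
H H H H H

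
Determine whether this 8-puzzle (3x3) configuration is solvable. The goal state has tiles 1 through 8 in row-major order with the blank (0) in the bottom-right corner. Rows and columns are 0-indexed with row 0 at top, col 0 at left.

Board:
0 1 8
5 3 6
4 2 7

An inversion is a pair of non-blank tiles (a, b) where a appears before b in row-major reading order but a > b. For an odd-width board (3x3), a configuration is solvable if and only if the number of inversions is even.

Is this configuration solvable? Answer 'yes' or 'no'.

Inversions (pairs i<j in row-major order where tile[i] > tile[j] > 0): 13
13 is odd, so the puzzle is not solvable.

Answer: no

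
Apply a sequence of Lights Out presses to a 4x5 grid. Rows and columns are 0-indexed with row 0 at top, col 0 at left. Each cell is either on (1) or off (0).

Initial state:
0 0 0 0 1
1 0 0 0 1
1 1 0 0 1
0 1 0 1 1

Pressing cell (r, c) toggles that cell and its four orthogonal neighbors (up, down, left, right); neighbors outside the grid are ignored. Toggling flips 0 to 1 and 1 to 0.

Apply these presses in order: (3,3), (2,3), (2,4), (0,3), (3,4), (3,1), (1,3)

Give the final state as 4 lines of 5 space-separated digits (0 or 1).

After press 1 at (3,3):
0 0 0 0 1
1 0 0 0 1
1 1 0 1 1
0 1 1 0 0

After press 2 at (2,3):
0 0 0 0 1
1 0 0 1 1
1 1 1 0 0
0 1 1 1 0

After press 3 at (2,4):
0 0 0 0 1
1 0 0 1 0
1 1 1 1 1
0 1 1 1 1

After press 4 at (0,3):
0 0 1 1 0
1 0 0 0 0
1 1 1 1 1
0 1 1 1 1

After press 5 at (3,4):
0 0 1 1 0
1 0 0 0 0
1 1 1 1 0
0 1 1 0 0

After press 6 at (3,1):
0 0 1 1 0
1 0 0 0 0
1 0 1 1 0
1 0 0 0 0

After press 7 at (1,3):
0 0 1 0 0
1 0 1 1 1
1 0 1 0 0
1 0 0 0 0

Answer: 0 0 1 0 0
1 0 1 1 1
1 0 1 0 0
1 0 0 0 0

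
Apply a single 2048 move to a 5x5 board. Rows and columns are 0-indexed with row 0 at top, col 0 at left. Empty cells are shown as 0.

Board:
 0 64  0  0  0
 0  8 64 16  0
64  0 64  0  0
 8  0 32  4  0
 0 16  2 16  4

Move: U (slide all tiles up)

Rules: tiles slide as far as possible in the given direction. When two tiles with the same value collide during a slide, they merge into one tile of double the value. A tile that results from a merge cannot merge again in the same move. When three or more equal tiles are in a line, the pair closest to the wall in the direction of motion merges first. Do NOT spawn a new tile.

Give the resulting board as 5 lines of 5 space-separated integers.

Answer:  64  64 128  16   4
  8   8  32   4   0
  0  16   2  16   0
  0   0   0   0   0
  0   0   0   0   0

Derivation:
Slide up:
col 0: [0, 0, 64, 8, 0] -> [64, 8, 0, 0, 0]
col 1: [64, 8, 0, 0, 16] -> [64, 8, 16, 0, 0]
col 2: [0, 64, 64, 32, 2] -> [128, 32, 2, 0, 0]
col 3: [0, 16, 0, 4, 16] -> [16, 4, 16, 0, 0]
col 4: [0, 0, 0, 0, 4] -> [4, 0, 0, 0, 0]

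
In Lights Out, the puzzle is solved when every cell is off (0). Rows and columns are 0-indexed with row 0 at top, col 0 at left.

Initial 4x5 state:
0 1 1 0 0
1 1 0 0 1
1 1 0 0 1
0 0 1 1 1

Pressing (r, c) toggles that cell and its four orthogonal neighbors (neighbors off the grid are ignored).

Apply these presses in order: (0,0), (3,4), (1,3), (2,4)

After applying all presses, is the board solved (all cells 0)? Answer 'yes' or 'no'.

Answer: no

Derivation:
After press 1 at (0,0):
1 0 1 0 0
0 1 0 0 1
1 1 0 0 1
0 0 1 1 1

After press 2 at (3,4):
1 0 1 0 0
0 1 0 0 1
1 1 0 0 0
0 0 1 0 0

After press 3 at (1,3):
1 0 1 1 0
0 1 1 1 0
1 1 0 1 0
0 0 1 0 0

After press 4 at (2,4):
1 0 1 1 0
0 1 1 1 1
1 1 0 0 1
0 0 1 0 1

Lights still on: 12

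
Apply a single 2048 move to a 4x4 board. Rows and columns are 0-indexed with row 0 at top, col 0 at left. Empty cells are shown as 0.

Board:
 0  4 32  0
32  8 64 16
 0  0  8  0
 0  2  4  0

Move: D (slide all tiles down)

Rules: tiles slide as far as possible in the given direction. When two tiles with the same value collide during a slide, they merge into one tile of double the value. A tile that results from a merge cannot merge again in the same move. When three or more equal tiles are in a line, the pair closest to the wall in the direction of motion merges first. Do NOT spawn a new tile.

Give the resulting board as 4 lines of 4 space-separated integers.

Answer:  0  0 32  0
 0  4 64  0
 0  8  8  0
32  2  4 16

Derivation:
Slide down:
col 0: [0, 32, 0, 0] -> [0, 0, 0, 32]
col 1: [4, 8, 0, 2] -> [0, 4, 8, 2]
col 2: [32, 64, 8, 4] -> [32, 64, 8, 4]
col 3: [0, 16, 0, 0] -> [0, 0, 0, 16]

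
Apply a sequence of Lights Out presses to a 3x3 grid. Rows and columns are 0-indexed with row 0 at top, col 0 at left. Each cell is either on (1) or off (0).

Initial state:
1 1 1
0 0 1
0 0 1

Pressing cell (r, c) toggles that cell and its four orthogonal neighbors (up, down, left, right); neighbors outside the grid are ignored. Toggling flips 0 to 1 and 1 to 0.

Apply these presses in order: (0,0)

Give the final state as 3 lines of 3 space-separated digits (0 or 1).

Answer: 0 0 1
1 0 1
0 0 1

Derivation:
After press 1 at (0,0):
0 0 1
1 0 1
0 0 1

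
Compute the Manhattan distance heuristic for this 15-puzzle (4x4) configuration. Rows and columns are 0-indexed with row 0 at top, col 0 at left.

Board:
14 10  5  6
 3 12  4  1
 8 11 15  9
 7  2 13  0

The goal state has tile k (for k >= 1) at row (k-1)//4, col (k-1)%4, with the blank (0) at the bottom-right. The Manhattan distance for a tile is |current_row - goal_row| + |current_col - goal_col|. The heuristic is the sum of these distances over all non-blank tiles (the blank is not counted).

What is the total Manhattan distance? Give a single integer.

Answer: 42

Derivation:
Tile 14: at (0,0), goal (3,1), distance |0-3|+|0-1| = 4
Tile 10: at (0,1), goal (2,1), distance |0-2|+|1-1| = 2
Tile 5: at (0,2), goal (1,0), distance |0-1|+|2-0| = 3
Tile 6: at (0,3), goal (1,1), distance |0-1|+|3-1| = 3
Tile 3: at (1,0), goal (0,2), distance |1-0|+|0-2| = 3
Tile 12: at (1,1), goal (2,3), distance |1-2|+|1-3| = 3
Tile 4: at (1,2), goal (0,3), distance |1-0|+|2-3| = 2
Tile 1: at (1,3), goal (0,0), distance |1-0|+|3-0| = 4
Tile 8: at (2,0), goal (1,3), distance |2-1|+|0-3| = 4
Tile 11: at (2,1), goal (2,2), distance |2-2|+|1-2| = 1
Tile 15: at (2,2), goal (3,2), distance |2-3|+|2-2| = 1
Tile 9: at (2,3), goal (2,0), distance |2-2|+|3-0| = 3
Tile 7: at (3,0), goal (1,2), distance |3-1|+|0-2| = 4
Tile 2: at (3,1), goal (0,1), distance |3-0|+|1-1| = 3
Tile 13: at (3,2), goal (3,0), distance |3-3|+|2-0| = 2
Sum: 4 + 2 + 3 + 3 + 3 + 3 + 2 + 4 + 4 + 1 + 1 + 3 + 4 + 3 + 2 = 42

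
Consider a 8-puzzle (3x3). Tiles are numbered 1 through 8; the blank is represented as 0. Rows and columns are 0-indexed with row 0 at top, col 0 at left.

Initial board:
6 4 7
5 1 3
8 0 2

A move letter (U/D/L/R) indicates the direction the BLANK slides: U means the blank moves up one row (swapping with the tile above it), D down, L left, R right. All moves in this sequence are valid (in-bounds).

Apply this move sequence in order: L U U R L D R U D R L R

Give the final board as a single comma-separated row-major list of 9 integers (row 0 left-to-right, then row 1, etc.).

After move 1 (L):
6 4 7
5 1 3
0 8 2

After move 2 (U):
6 4 7
0 1 3
5 8 2

After move 3 (U):
0 4 7
6 1 3
5 8 2

After move 4 (R):
4 0 7
6 1 3
5 8 2

After move 5 (L):
0 4 7
6 1 3
5 8 2

After move 6 (D):
6 4 7
0 1 3
5 8 2

After move 7 (R):
6 4 7
1 0 3
5 8 2

After move 8 (U):
6 0 7
1 4 3
5 8 2

After move 9 (D):
6 4 7
1 0 3
5 8 2

After move 10 (R):
6 4 7
1 3 0
5 8 2

After move 11 (L):
6 4 7
1 0 3
5 8 2

After move 12 (R):
6 4 7
1 3 0
5 8 2

Answer: 6, 4, 7, 1, 3, 0, 5, 8, 2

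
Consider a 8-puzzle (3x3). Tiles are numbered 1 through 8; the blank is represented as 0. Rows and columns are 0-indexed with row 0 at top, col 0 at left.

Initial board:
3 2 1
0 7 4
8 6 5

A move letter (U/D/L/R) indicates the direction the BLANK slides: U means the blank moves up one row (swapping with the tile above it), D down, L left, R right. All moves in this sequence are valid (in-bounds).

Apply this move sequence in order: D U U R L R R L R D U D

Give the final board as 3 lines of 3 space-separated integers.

Answer: 2 1 4
3 7 0
8 6 5

Derivation:
After move 1 (D):
3 2 1
8 7 4
0 6 5

After move 2 (U):
3 2 1
0 7 4
8 6 5

After move 3 (U):
0 2 1
3 7 4
8 6 5

After move 4 (R):
2 0 1
3 7 4
8 6 5

After move 5 (L):
0 2 1
3 7 4
8 6 5

After move 6 (R):
2 0 1
3 7 4
8 6 5

After move 7 (R):
2 1 0
3 7 4
8 6 5

After move 8 (L):
2 0 1
3 7 4
8 6 5

After move 9 (R):
2 1 0
3 7 4
8 6 5

After move 10 (D):
2 1 4
3 7 0
8 6 5

After move 11 (U):
2 1 0
3 7 4
8 6 5

After move 12 (D):
2 1 4
3 7 0
8 6 5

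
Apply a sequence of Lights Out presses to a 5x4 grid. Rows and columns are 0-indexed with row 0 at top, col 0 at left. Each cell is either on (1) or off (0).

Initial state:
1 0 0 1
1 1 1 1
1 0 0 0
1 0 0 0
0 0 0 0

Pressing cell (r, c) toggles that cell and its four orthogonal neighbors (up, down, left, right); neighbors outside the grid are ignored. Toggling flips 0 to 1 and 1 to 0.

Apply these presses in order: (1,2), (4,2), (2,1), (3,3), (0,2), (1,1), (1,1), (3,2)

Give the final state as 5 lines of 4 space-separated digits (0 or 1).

Answer: 1 1 0 0
1 1 1 0
0 1 1 1
1 0 1 0
0 1 0 0

Derivation:
After press 1 at (1,2):
1 0 1 1
1 0 0 0
1 0 1 0
1 0 0 0
0 0 0 0

After press 2 at (4,2):
1 0 1 1
1 0 0 0
1 0 1 0
1 0 1 0
0 1 1 1

After press 3 at (2,1):
1 0 1 1
1 1 0 0
0 1 0 0
1 1 1 0
0 1 1 1

After press 4 at (3,3):
1 0 1 1
1 1 0 0
0 1 0 1
1 1 0 1
0 1 1 0

After press 5 at (0,2):
1 1 0 0
1 1 1 0
0 1 0 1
1 1 0 1
0 1 1 0

After press 6 at (1,1):
1 0 0 0
0 0 0 0
0 0 0 1
1 1 0 1
0 1 1 0

After press 7 at (1,1):
1 1 0 0
1 1 1 0
0 1 0 1
1 1 0 1
0 1 1 0

After press 8 at (3,2):
1 1 0 0
1 1 1 0
0 1 1 1
1 0 1 0
0 1 0 0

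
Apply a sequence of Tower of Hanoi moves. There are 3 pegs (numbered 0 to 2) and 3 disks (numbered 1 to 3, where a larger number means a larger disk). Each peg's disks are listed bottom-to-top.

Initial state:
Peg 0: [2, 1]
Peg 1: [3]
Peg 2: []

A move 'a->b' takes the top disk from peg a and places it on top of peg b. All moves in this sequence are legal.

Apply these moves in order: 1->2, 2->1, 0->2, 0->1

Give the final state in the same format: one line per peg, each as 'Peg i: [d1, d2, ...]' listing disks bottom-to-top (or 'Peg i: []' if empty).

After move 1 (1->2):
Peg 0: [2, 1]
Peg 1: []
Peg 2: [3]

After move 2 (2->1):
Peg 0: [2, 1]
Peg 1: [3]
Peg 2: []

After move 3 (0->2):
Peg 0: [2]
Peg 1: [3]
Peg 2: [1]

After move 4 (0->1):
Peg 0: []
Peg 1: [3, 2]
Peg 2: [1]

Answer: Peg 0: []
Peg 1: [3, 2]
Peg 2: [1]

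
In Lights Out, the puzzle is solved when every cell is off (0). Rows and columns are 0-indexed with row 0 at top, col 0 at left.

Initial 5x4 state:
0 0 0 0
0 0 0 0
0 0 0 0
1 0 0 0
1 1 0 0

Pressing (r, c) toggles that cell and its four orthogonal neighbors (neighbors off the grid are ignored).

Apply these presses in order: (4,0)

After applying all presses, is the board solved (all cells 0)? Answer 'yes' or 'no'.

After press 1 at (4,0):
0 0 0 0
0 0 0 0
0 0 0 0
0 0 0 0
0 0 0 0

Lights still on: 0

Answer: yes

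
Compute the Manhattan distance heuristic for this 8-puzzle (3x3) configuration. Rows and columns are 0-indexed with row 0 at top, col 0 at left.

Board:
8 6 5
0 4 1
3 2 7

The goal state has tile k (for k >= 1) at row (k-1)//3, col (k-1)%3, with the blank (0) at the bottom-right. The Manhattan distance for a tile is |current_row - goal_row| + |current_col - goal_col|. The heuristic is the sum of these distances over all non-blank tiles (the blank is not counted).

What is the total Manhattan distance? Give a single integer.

Tile 8: at (0,0), goal (2,1), distance |0-2|+|0-1| = 3
Tile 6: at (0,1), goal (1,2), distance |0-1|+|1-2| = 2
Tile 5: at (0,2), goal (1,1), distance |0-1|+|2-1| = 2
Tile 4: at (1,1), goal (1,0), distance |1-1|+|1-0| = 1
Tile 1: at (1,2), goal (0,0), distance |1-0|+|2-0| = 3
Tile 3: at (2,0), goal (0,2), distance |2-0|+|0-2| = 4
Tile 2: at (2,1), goal (0,1), distance |2-0|+|1-1| = 2
Tile 7: at (2,2), goal (2,0), distance |2-2|+|2-0| = 2
Sum: 3 + 2 + 2 + 1 + 3 + 4 + 2 + 2 = 19

Answer: 19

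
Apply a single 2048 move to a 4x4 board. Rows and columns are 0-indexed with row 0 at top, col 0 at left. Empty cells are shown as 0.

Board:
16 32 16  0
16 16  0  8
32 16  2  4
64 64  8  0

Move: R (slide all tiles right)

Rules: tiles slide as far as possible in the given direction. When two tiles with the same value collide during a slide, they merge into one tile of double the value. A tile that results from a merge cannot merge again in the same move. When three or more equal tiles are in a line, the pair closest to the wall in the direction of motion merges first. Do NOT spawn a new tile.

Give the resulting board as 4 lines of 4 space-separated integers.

Answer:   0  16  32  16
  0   0  32   8
 32  16   2   4
  0   0 128   8

Derivation:
Slide right:
row 0: [16, 32, 16, 0] -> [0, 16, 32, 16]
row 1: [16, 16, 0, 8] -> [0, 0, 32, 8]
row 2: [32, 16, 2, 4] -> [32, 16, 2, 4]
row 3: [64, 64, 8, 0] -> [0, 0, 128, 8]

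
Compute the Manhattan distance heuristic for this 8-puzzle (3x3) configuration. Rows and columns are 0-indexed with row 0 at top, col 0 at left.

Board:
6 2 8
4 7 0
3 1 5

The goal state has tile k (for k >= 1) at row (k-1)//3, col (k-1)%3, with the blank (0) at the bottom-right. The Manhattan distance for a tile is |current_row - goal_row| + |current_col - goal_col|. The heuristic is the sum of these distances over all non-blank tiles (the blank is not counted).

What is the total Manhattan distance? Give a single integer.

Tile 6: at (0,0), goal (1,2), distance |0-1|+|0-2| = 3
Tile 2: at (0,1), goal (0,1), distance |0-0|+|1-1| = 0
Tile 8: at (0,2), goal (2,1), distance |0-2|+|2-1| = 3
Tile 4: at (1,0), goal (1,0), distance |1-1|+|0-0| = 0
Tile 7: at (1,1), goal (2,0), distance |1-2|+|1-0| = 2
Tile 3: at (2,0), goal (0,2), distance |2-0|+|0-2| = 4
Tile 1: at (2,1), goal (0,0), distance |2-0|+|1-0| = 3
Tile 5: at (2,2), goal (1,1), distance |2-1|+|2-1| = 2
Sum: 3 + 0 + 3 + 0 + 2 + 4 + 3 + 2 = 17

Answer: 17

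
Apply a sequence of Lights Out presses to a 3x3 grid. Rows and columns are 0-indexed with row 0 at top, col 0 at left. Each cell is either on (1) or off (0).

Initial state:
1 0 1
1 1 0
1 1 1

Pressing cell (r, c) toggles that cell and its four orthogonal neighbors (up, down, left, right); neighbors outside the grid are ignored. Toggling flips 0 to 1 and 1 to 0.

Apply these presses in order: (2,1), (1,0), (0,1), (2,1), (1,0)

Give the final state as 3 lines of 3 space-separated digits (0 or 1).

Answer: 0 1 0
1 0 0
1 1 1

Derivation:
After press 1 at (2,1):
1 0 1
1 0 0
0 0 0

After press 2 at (1,0):
0 0 1
0 1 0
1 0 0

After press 3 at (0,1):
1 1 0
0 0 0
1 0 0

After press 4 at (2,1):
1 1 0
0 1 0
0 1 1

After press 5 at (1,0):
0 1 0
1 0 0
1 1 1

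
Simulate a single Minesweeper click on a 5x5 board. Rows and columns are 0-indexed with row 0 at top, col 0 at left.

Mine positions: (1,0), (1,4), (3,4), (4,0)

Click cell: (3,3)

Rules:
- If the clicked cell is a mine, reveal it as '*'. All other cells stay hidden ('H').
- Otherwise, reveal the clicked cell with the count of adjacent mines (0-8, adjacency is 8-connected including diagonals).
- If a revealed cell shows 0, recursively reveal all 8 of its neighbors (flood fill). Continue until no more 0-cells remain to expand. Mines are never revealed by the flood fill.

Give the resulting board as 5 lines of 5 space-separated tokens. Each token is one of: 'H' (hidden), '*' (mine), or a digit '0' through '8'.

H H H H H
H H H H H
H H H H H
H H H 1 H
H H H H H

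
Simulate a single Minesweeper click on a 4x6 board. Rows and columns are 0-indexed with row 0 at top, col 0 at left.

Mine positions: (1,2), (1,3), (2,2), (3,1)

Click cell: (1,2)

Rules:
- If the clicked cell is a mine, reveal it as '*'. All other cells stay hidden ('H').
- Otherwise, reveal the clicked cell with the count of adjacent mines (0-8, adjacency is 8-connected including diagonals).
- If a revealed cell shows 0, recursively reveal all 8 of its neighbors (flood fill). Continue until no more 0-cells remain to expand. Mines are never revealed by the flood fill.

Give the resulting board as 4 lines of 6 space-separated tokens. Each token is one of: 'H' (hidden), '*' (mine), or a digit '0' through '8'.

H H H H H H
H H * H H H
H H H H H H
H H H H H H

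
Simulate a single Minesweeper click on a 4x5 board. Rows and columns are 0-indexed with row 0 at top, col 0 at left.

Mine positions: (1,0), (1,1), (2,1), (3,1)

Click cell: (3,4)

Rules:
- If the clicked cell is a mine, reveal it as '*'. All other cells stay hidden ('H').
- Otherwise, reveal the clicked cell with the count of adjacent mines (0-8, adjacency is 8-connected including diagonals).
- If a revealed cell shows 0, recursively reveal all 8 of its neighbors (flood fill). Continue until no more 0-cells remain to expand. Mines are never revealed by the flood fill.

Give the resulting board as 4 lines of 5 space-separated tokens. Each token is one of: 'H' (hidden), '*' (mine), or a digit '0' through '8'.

H H 1 0 0
H H 2 0 0
H H 3 0 0
H H 2 0 0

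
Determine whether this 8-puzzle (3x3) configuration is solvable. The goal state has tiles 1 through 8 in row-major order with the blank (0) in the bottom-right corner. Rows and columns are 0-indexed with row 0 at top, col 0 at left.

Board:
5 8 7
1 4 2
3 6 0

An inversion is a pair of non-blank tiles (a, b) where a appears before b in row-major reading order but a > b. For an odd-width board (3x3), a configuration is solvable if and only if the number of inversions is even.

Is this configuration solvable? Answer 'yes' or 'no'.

Inversions (pairs i<j in row-major order where tile[i] > tile[j] > 0): 17
17 is odd, so the puzzle is not solvable.

Answer: no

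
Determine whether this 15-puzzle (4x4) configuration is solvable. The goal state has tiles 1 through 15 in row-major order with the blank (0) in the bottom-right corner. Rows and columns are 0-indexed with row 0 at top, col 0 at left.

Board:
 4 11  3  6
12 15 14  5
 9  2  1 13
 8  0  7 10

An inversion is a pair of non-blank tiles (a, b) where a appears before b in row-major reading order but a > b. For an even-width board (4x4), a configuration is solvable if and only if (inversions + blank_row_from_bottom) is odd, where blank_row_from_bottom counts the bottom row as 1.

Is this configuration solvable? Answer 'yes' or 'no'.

Inversions: 52
Blank is in row 3 (0-indexed from top), which is row 1 counting from the bottom (bottom = 1).
52 + 1 = 53, which is odd, so the puzzle is solvable.

Answer: yes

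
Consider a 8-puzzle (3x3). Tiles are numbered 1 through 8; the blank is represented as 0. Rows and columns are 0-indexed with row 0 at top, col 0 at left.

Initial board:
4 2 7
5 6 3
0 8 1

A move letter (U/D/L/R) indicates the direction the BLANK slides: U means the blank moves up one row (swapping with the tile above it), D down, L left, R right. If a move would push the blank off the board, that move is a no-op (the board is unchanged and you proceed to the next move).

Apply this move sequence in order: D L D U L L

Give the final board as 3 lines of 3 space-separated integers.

Answer: 4 2 7
0 6 3
5 8 1

Derivation:
After move 1 (D):
4 2 7
5 6 3
0 8 1

After move 2 (L):
4 2 7
5 6 3
0 8 1

After move 3 (D):
4 2 7
5 6 3
0 8 1

After move 4 (U):
4 2 7
0 6 3
5 8 1

After move 5 (L):
4 2 7
0 6 3
5 8 1

After move 6 (L):
4 2 7
0 6 3
5 8 1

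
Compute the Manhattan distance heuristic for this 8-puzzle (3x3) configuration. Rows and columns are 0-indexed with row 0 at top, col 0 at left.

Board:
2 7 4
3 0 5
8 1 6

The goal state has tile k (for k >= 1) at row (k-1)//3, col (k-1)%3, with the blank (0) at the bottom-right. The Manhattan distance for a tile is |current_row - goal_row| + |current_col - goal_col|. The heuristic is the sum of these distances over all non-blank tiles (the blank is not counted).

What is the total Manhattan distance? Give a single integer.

Tile 2: at (0,0), goal (0,1), distance |0-0|+|0-1| = 1
Tile 7: at (0,1), goal (2,0), distance |0-2|+|1-0| = 3
Tile 4: at (0,2), goal (1,0), distance |0-1|+|2-0| = 3
Tile 3: at (1,0), goal (0,2), distance |1-0|+|0-2| = 3
Tile 5: at (1,2), goal (1,1), distance |1-1|+|2-1| = 1
Tile 8: at (2,0), goal (2,1), distance |2-2|+|0-1| = 1
Tile 1: at (2,1), goal (0,0), distance |2-0|+|1-0| = 3
Tile 6: at (2,2), goal (1,2), distance |2-1|+|2-2| = 1
Sum: 1 + 3 + 3 + 3 + 1 + 1 + 3 + 1 = 16

Answer: 16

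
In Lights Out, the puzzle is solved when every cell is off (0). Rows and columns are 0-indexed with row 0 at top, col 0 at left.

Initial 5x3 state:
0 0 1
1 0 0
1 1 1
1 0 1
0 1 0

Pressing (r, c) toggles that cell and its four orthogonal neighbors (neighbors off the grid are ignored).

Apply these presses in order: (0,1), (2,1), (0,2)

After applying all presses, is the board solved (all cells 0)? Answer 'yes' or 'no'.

Answer: no

Derivation:
After press 1 at (0,1):
1 1 0
1 1 0
1 1 1
1 0 1
0 1 0

After press 2 at (2,1):
1 1 0
1 0 0
0 0 0
1 1 1
0 1 0

After press 3 at (0,2):
1 0 1
1 0 1
0 0 0
1 1 1
0 1 0

Lights still on: 8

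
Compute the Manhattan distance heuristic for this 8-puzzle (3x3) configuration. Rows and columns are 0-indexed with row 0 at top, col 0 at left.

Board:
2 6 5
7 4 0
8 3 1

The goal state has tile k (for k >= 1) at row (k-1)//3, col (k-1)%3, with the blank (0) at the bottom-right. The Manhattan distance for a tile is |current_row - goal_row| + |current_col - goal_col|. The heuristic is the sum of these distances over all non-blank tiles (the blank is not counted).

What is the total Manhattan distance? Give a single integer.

Tile 2: (0,0)->(0,1) = 1
Tile 6: (0,1)->(1,2) = 2
Tile 5: (0,2)->(1,1) = 2
Tile 7: (1,0)->(2,0) = 1
Tile 4: (1,1)->(1,0) = 1
Tile 8: (2,0)->(2,1) = 1
Tile 3: (2,1)->(0,2) = 3
Tile 1: (2,2)->(0,0) = 4
Sum: 1 + 2 + 2 + 1 + 1 + 1 + 3 + 4 = 15

Answer: 15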